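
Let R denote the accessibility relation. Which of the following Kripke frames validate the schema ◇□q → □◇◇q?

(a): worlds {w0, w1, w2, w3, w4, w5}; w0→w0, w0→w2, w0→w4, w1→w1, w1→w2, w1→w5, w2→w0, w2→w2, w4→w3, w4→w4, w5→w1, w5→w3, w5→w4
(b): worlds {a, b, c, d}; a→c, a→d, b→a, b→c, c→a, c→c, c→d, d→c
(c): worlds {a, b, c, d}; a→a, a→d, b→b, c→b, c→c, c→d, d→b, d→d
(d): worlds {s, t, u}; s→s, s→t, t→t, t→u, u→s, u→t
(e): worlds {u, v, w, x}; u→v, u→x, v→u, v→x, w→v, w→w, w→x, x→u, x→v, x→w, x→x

The schema corresponds to a generalized confluence (Geach) condition: ∀x ∀y ∀z ((xRy ∧ xRz) → ∃w (yRw ∧ zR²w)).
(a): fails — w0Rw2, w0Rw4 but no w with w2Rw and w4R²w.
(b): satisfies the condition.
(c): satisfies the condition.
(d): satisfies the condition.
(e): satisfies the condition.
Valid on: (b), (c), (d), (e).

(b), (c), (d), (e)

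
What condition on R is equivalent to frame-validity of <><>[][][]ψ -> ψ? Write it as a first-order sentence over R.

forall x forall y (x R^2 y -> exists w (y R^3 w & x = w))

This is a Sahlqvist (Geach-type) schema ◇^2□^3ψ → □^0◇^0ψ.
Minimal-valuation argument: fix x; take any y with xR^2y and any z with xR^0z. Set V(ψ) to the set of worlds R-reachable from y in exactly 3 steps. Then □^3ψ holds at y, so the antecedent holds at x; validity forces ◇^0ψ at z, giving a w with zR^0w and yR^3w.
First-order correspondent: forall x forall y (x R^2 y -> exists w (y R^3 w & x = w)).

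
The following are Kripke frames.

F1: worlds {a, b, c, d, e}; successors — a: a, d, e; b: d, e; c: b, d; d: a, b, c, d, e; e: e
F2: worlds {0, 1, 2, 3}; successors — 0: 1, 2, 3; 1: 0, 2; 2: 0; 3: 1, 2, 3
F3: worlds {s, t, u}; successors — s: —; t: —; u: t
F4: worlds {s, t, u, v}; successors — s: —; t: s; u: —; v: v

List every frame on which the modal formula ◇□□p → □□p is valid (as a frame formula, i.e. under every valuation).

F3, F4

This is the axiom for a generalized confluence (Geach) condition; its first-order frame correspondent is ∀x ∀y ∀z ((xRy ∧ xR²z) → ∃w (yR²w ∧ z = w)).
F1: fails — aRe, aR²a but no w with eR²w and a=w.
F2: fails — 0R2, 0R²0 but no w with 2R²w and 0=w.
F3: ✓.
F4: ✓.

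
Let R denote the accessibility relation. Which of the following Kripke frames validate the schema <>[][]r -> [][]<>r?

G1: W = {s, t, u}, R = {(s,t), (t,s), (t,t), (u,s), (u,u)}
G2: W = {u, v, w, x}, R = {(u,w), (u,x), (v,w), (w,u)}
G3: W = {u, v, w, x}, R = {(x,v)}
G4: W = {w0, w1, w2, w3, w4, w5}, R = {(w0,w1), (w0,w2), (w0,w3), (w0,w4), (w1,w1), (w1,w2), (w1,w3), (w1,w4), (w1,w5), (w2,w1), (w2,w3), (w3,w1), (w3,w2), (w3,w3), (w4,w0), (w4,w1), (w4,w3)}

G1, G3

This is the axiom for a generalized confluence (Geach) condition; its first-order frame correspondent is forall x forall y forall z ((xRy & x R^2 z) -> exists w (y R^2 w & zRw)).
G1: holds.
G2: fails — uRx, uR²u but no t with xR²t and uRt.
G3: holds.
G4: fails — w0Rw1, w0R²w5 but no w with w1R²w and w5Rw.
Valid on: G1, G3.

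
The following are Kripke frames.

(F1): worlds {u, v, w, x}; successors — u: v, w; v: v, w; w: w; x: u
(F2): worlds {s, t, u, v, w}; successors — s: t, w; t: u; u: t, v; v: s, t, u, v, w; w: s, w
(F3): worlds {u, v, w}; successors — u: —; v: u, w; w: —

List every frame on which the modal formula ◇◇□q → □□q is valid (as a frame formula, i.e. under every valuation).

This is the axiom for a generalized confluence (Geach) condition; its first-order frame correspondent is ∀x ∀y ∀z ((xR²y ∧ xR²z) → ∃w (yRw ∧ z = w)).
(F1): fails — uR²w, uR²v but no t with wRt and v=t.
(F2): fails — sR²s, sR²s but no w* with sRw* and s=w*.
(F3): satisfies the condition.
Valid on: (F3).

(F3)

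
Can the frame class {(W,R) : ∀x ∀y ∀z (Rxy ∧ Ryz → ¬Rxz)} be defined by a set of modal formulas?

No — not modally definable

Modal frame validity is preserved under surjective bounded morphisms.
The 3-cycle (worlds 0,1,2 with 0→1→2→0) is intransitive. Mapping every world to a single reflexive point • is a surjective bounded morphism; the reflexive point is not intransitive (R••∧R•• but R••).
So no modal formula (or set of formulas) defines exactly the intransitive frames.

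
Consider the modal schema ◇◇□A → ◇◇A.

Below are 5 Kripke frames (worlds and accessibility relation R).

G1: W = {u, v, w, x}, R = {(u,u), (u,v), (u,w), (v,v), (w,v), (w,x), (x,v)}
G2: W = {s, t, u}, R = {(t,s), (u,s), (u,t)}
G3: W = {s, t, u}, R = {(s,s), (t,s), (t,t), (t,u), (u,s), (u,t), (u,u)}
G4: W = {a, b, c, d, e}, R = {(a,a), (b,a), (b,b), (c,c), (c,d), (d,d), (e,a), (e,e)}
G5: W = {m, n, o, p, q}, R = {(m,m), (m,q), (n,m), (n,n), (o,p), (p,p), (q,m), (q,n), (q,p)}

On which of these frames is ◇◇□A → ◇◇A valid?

This is the axiom for a generalized confluence (Geach) condition; its first-order frame correspondent is ∀x ∀y (xR²y → ∃w (yRw ∧ xR²w)).
G1: ✓.
G2: fails — uR²s but no w with sRw and uR²w.
G3: ✓.
G4: ✓.
G5: ✓.
Valid on: G1, G3, G4, G5.

G1, G3, G4, G5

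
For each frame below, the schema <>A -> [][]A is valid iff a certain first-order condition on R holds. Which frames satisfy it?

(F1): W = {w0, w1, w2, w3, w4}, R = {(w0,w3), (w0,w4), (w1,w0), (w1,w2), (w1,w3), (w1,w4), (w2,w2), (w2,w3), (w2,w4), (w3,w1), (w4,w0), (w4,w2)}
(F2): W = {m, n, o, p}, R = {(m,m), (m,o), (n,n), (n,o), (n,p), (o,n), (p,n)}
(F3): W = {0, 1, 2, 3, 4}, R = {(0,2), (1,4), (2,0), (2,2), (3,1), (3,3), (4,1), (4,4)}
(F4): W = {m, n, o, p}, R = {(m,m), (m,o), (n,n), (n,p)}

none

This is the axiom for a generalized confluence (Geach) condition; its first-order frame correspondent is forall x forall y forall z ((xRy & x R^2 z) -> exists w (y = w & z = w)).
(F1): fails — w0Rw3, w0R²w0 but w3 ≠ w0.
(F2): fails — mRm, mR²n but m ≠ n.
(F3): fails — 0R2, 0R²0 but 2 ≠ 0.
(F4): fails — mRm, mR²o but m ≠ o.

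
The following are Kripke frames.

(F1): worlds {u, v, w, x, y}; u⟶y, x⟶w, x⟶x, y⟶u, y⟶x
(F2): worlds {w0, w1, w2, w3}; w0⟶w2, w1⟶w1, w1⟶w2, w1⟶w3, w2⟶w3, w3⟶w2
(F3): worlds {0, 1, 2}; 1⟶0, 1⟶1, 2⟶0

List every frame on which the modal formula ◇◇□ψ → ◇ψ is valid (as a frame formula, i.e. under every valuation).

(F2)

The schema corresponds to a generalized confluence (Geach) condition: ∀x ∀y (xR²y → ∃w (yRw ∧ xRw)).
(F1): fails — uR²x but no t with xRt and uRt.
(F2): condition met.
(F3): fails — 1R²0 but no w with 0Rw and 1Rw.
Valid on: (F2).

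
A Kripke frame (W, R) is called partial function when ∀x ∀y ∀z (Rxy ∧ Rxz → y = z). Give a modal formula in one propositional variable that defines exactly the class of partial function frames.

◇p → □p

This is partial functionality; the standard corresponding axiom is CD: ◇p → □p.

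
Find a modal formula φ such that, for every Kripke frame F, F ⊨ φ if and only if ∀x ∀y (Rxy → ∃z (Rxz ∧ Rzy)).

The condition is density. The C4 schema □□p → □p defines it.

□□p → □p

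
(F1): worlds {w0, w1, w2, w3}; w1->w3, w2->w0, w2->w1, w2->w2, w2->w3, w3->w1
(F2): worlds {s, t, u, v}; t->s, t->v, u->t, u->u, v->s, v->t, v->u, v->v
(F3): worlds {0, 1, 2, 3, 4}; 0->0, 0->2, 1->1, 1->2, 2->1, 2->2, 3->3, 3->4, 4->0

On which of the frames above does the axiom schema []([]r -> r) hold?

none

Frame correspondent (Sahlqvist): forall x forall y (Rxy -> Ryy) — i.e. shift-reflexivity.
(F1): fails — Rw3w1 but not Rw1w1.
(F2): fails — Rut but not Rtt.
(F3): fails — R34 but not R44.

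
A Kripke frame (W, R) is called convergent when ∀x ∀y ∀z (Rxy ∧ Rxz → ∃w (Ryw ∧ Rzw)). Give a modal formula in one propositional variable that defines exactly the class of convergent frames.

◇□p → □◇p

A defining formula is ◇□p → □◇p (the .2 axiom).
Suppose ◇□p→□◇p is valid. Take Rxy, Rxz and set V(p)={w : Ryw}. Then □p at y so ◇□p at x, so □◇p at x, so ◇p at z, giving w with Rzw and Ryw.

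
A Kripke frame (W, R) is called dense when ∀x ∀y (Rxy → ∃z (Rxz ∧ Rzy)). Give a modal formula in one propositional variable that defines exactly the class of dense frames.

□□ψ → □ψ

A defining formula is □□ψ → □ψ (the C4 axiom).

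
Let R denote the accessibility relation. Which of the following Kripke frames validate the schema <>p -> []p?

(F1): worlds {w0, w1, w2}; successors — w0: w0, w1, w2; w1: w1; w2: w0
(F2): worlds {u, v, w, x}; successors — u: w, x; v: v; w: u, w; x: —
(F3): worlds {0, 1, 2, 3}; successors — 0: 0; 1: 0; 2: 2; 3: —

(F3)

This is the axiom for partial functionality; its first-order frame correspondent is forall x forall y forall z (Rxy & Rxz -> y = z).
(F1): fails — w0 sees both w0 and w1.
(F2): fails — u sees both w and x.
(F3): satisfies the condition.
Valid on: (F3).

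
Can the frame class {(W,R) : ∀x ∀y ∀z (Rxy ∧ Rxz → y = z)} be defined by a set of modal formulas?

Yes — defined by ◇r → □r

Yes: it is partial functionality, defined by the CD schema ◇r → □r.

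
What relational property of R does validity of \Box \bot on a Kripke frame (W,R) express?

emptiness of R

This schema is the Ver axiom.
It corresponds to emptiness of R: \forall x \forall y \neg Rxy.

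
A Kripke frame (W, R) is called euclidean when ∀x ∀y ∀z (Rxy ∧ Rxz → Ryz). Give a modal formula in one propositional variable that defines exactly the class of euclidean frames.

◇q → □◇q

The condition is the Euclidean property. The 5 schema ◇q → □◇q defines it.
Suppose ◇q→□◇q is valid. Take Rxy, Rxz and set V(q)={y}. Then ◇q at x, so □◇q at x, so ◇q at z, so some w with Rzw has q; w=y, i.e. Rzy. By symmetry of the argument, Ryz.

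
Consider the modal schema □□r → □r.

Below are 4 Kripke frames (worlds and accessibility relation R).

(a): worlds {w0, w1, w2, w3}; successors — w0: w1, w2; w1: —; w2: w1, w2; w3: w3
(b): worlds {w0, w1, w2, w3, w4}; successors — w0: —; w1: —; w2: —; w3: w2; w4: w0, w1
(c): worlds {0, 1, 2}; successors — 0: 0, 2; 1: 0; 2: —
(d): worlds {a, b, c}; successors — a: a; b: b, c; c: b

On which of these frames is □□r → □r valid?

The schema corresponds to density: ∀x ∀y (Rxy → ∃z (Rxz ∧ Rzy)).
(a): satisfies the condition.
(b): fails — Rw4w0 but no z with Rw4z and Rzw0.
(c): satisfies the condition.
(d): satisfies the condition.

(a), (c), (d)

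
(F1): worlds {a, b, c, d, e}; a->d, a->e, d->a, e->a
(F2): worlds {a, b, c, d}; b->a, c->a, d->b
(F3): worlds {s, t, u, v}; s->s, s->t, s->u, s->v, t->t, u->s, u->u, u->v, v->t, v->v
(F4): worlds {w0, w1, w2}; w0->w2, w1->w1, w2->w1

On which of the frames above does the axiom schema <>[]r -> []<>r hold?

Frame correspondent (Sahlqvist): forall x forall y forall z (Rxy & Rxz -> exists w (Ryw & Rzw)) — i.e. convergence.
(F1): satisfies the condition.
(F2): fails — Rba and Rba but a and a have no common successor.
(F3): fails — Rsu and Rst but u and t have no common successor.
(F4): satisfies the condition.

(F1), (F4)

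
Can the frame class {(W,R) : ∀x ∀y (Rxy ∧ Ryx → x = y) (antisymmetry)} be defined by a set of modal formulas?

If a class were modally definable it would be closed under surjective bounded morphisms (Goldblatt–Thomason).
The 4-cycle (worlds w0,w1,w2,w3 with w0→w1→w2→w3→w0) is antisymmetric. Sending even-indexed worlds to a and odd-indexed worlds to b is a surjective bounded morphism onto the two-world frame with a↔b, which is not antisymmetric.
Hence antisymmetry is not modally definable.

No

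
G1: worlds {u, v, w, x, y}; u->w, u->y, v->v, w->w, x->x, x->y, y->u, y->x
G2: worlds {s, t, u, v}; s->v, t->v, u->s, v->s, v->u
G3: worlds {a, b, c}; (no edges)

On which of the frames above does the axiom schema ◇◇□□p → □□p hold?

Frame correspondent (Sahlqvist): ∀x ∀y ∀z ((xR²y ∧ xR²z) → ∃w (yR²w ∧ z = w)) — i.e. a generalized confluence (Geach) condition.
G1: fails — uR²w, uR²u but no t with wR²t and u=t.
G2: fails — sR²u, sR²s but no w with uR²w and s=w.
G3: ✓.
Valid on: G3.

G3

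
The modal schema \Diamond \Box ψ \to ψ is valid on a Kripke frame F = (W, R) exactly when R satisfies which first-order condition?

Symmetry

This is frame-equivalent to ψ → □◇ψ (substitute ¬ψ for ψ and contrapose).
Suppose ψ→□◇ψ is valid. Take Rxy and set V(ψ)={x}. Then ψ at x, so □◇ψ at x, so ◇ψ at y, so some z with Ryz has ψ; z=x, i.e. Ryx.
The converse is a direct semantic check.
Frame condition: \forall x \forall y (Rxy \to Ryx).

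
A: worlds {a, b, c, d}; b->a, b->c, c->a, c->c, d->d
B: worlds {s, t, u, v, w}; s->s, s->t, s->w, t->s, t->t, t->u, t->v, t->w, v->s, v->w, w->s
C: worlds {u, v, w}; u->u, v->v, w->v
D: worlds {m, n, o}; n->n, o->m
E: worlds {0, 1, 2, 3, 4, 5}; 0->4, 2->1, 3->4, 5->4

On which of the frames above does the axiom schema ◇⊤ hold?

C

The schema corresponds to seriality: ∀x ∃y Rxy.
A: fails — world a has no successor.
B: fails — world u has no successor.
C: holds.
D: fails — world m has no successor.
E: fails — world 1 has no successor.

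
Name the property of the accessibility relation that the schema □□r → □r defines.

Density

Suppose □□r→□r is valid. Take Rxy and set V(r)={w : xR²w}. Then □□r at x, so □r at x, so r at y, i.e. ∃z(Rxz∧Rzy).
Conversely, any frame satisfying ∀x ∀y (Rxy → ∃z (Rxz ∧ Rzy)) validates the schema.
So the correspondent is density.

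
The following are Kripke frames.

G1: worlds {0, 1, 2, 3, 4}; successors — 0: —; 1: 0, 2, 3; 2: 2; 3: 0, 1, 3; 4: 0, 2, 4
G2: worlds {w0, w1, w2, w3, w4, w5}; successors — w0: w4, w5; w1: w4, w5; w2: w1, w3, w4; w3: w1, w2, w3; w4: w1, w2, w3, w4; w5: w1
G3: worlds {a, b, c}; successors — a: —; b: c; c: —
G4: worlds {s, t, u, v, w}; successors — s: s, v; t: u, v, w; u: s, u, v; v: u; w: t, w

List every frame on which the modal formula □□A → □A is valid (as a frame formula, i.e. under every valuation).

G1, G4

This is the axiom for density; its first-order frame correspondent is ∀x ∀y (Rxy → ∃z (Rxz ∧ Rzy)).
G1: satisfies the condition.
G2: fails — Rw1w5 but no z with Rw1z and Rzw5.
G3: fails — Rbc but no z with Rbz and Rzc.
G4: satisfies the condition.
Valid on: G1, G4.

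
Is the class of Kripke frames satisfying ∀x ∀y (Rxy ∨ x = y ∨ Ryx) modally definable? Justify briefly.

No

Any modally definable frame class is closed under disjoint unions.
Take 4 disjoint single-world reflexive frames: each is trivially connected, but their disjoint union has 4 worlds with no edge between distinct components, so it is not connected.
So no modal formula (or set of formulas) defines exactly the connected frames.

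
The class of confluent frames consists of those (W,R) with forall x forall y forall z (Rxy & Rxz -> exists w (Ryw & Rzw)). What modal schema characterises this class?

◇□q → □◇q

A defining formula is ◇□q → □◇q (the .2 axiom).
Suppose ◇□q→□◇q is valid. Take Rxy, Rxz and set V(q)={w : Ryw}. Then □q at y so ◇□q at x, so □◇q at x, so ◇q at z, giving w with Rzw and Ryw.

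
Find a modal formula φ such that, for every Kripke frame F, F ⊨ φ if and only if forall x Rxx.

□p → p

The condition is reflexivity. The T schema □p → p defines it.
Suppose □p→p is valid. At any x set V(p)={w : Rxw}. Then □p holds at x, so p holds at x, i.e. Rxx.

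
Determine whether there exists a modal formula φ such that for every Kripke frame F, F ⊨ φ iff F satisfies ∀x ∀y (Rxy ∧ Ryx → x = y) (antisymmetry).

Any modally definable frame class is closed under surjective bounded morphisms.
The 6-cycle (worlds a,b,c,d,e,f with a→b→c→d→e→f→a) is antisymmetric. Sending even-indexed worlds to s and odd-indexed worlds to t is a surjective bounded morphism onto the two-world frame with s↔t, which is not antisymmetric.
So the class is not modally definable.

Not modally definable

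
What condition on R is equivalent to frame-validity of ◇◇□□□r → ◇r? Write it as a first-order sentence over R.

∀x ∀y (xR²y → ∃w (yR³w ∧ xRw))

This is a Sahlqvist (Geach-type) schema ◇^2□^3r → □^0◇^1r.
Minimal-valuation argument: fix x; take any y with xR^2y and any z with xR^0z. Set V(r) to the set of worlds R-reachable from y in exactly 3 steps. Then □^3r holds at y, so the antecedent holds at x; validity forces ◇^1r at z, giving a w with zR^1w and yR^3w.
First-order correspondent: ∀x ∀y (xR²y → ∃w (yR³w ∧ xRw)).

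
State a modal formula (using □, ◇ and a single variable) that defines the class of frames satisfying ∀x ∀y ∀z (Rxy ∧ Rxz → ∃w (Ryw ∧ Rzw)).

◇□ψ → □◇ψ

A defining formula is ◇□ψ → □◇ψ (the .2 axiom).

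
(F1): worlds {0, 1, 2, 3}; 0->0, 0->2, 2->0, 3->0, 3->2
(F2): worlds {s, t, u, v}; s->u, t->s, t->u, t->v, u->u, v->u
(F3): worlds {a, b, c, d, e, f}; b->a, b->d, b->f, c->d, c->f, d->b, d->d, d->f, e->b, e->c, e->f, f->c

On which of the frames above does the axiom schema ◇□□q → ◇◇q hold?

(F1), (F2)

This is the axiom for a generalized confluence (Geach) condition; its first-order frame correspondent is ∀x ∀y (xRy → ∃w (yR²w ∧ xR²w)).
(F1): holds.
(F2): holds.
(F3): fails — bRa but no w with aR²w and bR²w.
Valid on: (F1), (F2).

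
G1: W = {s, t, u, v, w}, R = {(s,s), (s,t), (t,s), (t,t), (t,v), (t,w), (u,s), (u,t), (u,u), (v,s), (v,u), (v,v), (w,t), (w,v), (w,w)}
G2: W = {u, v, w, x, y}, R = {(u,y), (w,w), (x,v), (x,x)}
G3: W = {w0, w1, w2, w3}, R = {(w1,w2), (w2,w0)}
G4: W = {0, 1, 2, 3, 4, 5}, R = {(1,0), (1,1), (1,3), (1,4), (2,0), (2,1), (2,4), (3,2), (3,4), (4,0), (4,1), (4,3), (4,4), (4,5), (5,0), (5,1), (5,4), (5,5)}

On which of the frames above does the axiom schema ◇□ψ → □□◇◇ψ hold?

G1

This is the axiom for a generalized confluence (Geach) condition; its first-order frame correspondent is ∀x ∀y ∀z ((xRy ∧ xR²z) → ∃w (yRw ∧ zR²w)).
G1: condition met.
G2: fails — xRv, xR²v but no t with vRt and vR²t.
G3: fails — w1Rw2, w1R²w0 but no w with w2Rw and w0R²w.
G4: fails — 1R0, 1R²0 but no w with 0Rw and 0R²w.
Valid on: G1.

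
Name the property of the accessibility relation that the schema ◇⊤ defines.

◇⊤ holds at w iff w has a successor, so frame-validity of ◇⊤ is exactly seriality. Equivalently via □p → ◇p:
Suppose □p→◇p is valid. At any x set V(p)=W. Then □p at x, so ◇p at x, so x has a successor.

Seriality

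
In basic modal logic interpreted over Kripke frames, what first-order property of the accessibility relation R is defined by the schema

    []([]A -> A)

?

This schema is the T□ axiom.
It corresponds to shift-reflexivity: forall x forall y (Rxy -> Ryy).

shift-reflexivity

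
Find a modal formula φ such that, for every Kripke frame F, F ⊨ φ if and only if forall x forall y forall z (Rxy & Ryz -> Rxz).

□s → □□s

A defining formula is □s → □□s (the 4 axiom).
Suppose □s→□□s is valid. Take Rxy, Ryz and set V(s)={w : Rxw}. Then □s at x, so □□s at x, so □s at y, so s at z, i.e. Rxz.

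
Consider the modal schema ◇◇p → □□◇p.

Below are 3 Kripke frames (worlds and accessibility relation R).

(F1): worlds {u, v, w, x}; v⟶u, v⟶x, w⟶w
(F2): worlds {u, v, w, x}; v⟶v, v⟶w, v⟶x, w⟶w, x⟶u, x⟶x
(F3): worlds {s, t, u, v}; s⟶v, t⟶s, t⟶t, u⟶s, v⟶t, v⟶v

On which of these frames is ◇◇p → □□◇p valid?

(F1)

Frame correspondent (Sahlqvist): ∀x ∀y ∀z ((xR²y ∧ xR²z) → ∃w (y = w ∧ zRw)) — i.e. a generalized confluence (Geach) condition.
(F1): satisfies the condition.
(F2): fails — vR²u, vR²u but no t with u=t and uRt.
(F3): fails — sR²v, sR²t but no w with v=w and tRw.
Valid on: (F1).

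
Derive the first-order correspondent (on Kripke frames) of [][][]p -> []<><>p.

forall x forall z (xRz -> exists w (x R^3 w & z R^2 w))

This is a Sahlqvist (Geach-type) schema ◇^0□^3p → □^1◇^2p.
Minimal-valuation argument: fix x; take any y with xR^0y and any z with xR^1z. Set V(p) to the set of worlds R-reachable from y in exactly 3 steps. Then □^3p holds at y, so the antecedent holds at x; validity forces ◇^2p at z, giving a w with zR^2w and yR^3w.
First-order correspondent: forall x forall z (xRz -> exists w (x R^3 w & z R^2 w)).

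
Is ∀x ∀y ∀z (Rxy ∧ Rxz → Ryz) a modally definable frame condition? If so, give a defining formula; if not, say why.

Yes: it is the Euclidean property, defined by the 5 schema ◇r → □◇r.
Suppose ◇r→□◇r is valid. Take Rxy, Rxz and set V(r)={y}. Then ◇r at x, so □◇r at x, so ◇r at z, so some w with Rzw has r; w=y, i.e. Rzy. By symmetry of the argument, Ryz.

Definable; ◇r → □◇r defines it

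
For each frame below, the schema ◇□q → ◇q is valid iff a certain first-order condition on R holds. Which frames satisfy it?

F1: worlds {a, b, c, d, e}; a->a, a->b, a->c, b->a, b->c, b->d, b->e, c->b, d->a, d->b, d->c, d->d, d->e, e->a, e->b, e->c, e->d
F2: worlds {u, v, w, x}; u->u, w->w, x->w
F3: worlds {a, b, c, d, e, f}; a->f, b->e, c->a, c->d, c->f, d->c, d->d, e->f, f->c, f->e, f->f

This is the axiom for a generalized confluence (Geach) condition; its first-order frame correspondent is ∀x ∀y (xRy → ∃w (yRw ∧ xRw)).
F1: fails — bRc but no w with cRw and bRw.
F2: satisfies the condition.
F3: fails — bRe but no w with eRw and bRw.

F2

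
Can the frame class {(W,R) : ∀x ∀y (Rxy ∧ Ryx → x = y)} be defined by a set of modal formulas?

Any modally definable frame class is closed under surjective bounded morphisms.
The 8-cycle (worlds a,b,c,d,e,f,g,h with a→b→c→d→e→f→g→h→a) is antisymmetric. Sending even-indexed worlds to a and odd-indexed worlds to b is a surjective bounded morphism onto the two-world frame with a↔b, which is not antisymmetric.
Hence antisymmetry is not modally definable.

Not modally definable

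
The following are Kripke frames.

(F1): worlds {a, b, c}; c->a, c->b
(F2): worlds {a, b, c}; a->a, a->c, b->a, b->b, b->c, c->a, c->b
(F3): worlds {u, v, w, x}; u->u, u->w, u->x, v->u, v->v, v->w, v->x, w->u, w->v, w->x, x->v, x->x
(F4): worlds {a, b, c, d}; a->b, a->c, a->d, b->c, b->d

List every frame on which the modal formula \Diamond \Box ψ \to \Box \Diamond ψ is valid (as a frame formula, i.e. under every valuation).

(F2), (F3)

Frame correspondent (Sahlqvist): \forall x \forall y \forall z (Rxy \wedge Rxz \to \exists w (Ryw \wedge Rzw)) — i.e. convergence.
(F1): fails — Rca and Rca but a and a have no common successor.
(F2): holds.
(F3): holds.
(F4): fails — Rab and Rac but b and c have no common successor.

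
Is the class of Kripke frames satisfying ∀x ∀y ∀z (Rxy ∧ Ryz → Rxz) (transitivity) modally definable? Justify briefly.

Yes: it is transitivity, defined by the 4 schema □p → □□p.
Suppose □p→□□p is valid. Take Rxy, Ryz and set V(p)={w : Rxw}. Then □p at x, so □□p at x, so □p at y, so p at z, i.e. Rxz.

Yes — defined by □p → □□p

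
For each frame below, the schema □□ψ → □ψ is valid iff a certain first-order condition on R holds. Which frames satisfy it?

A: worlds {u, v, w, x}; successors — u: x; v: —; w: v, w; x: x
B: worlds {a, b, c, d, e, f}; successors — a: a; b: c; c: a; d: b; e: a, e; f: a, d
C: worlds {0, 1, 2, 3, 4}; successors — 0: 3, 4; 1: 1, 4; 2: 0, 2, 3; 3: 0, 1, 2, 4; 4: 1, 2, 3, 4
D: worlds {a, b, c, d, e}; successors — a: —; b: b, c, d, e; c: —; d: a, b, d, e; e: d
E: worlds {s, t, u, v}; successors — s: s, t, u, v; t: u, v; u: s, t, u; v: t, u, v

A, C, D, E

Frame correspondent (Sahlqvist): ∀x ∀y (Rxy → ∃z (Rxz ∧ Rzy)) — i.e. density.
A: holds.
B: fails — Rbc but no z with Rbz and Rzc.
C: holds.
D: holds.
E: holds.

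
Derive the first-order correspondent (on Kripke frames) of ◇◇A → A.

This is a Sahlqvist (Geach-type) schema ◇^2□^0A → □^0◇^0A.
First-order correspondent: ∀x ∀y (xR²y → ∃w (y = w ∧ x = w)).

∀x ∀y (xR²y → ∃w (y = w ∧ x = w))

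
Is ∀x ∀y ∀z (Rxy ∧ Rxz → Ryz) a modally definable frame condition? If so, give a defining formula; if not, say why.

The condition is the Euclidean property. A defining modal formula is ◇p → □◇p.

Yes, by ◇p → □◇p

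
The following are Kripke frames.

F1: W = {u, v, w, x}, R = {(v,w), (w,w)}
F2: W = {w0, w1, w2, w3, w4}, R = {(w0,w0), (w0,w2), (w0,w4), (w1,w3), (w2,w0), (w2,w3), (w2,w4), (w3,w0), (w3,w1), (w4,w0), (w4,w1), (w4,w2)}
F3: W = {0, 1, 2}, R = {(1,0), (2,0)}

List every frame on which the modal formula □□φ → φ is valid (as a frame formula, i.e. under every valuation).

F2

Frame correspondent (Sahlqvist): ∀x ∃w (xR²w ∧ x = w) — i.e. a generalized confluence (Geach) condition.
F1: fails — at u but no t with uR²t and u=t.
F2: condition met.
F3: fails — at 0 but no w with 0R²w and 0=w.
Valid on: F2.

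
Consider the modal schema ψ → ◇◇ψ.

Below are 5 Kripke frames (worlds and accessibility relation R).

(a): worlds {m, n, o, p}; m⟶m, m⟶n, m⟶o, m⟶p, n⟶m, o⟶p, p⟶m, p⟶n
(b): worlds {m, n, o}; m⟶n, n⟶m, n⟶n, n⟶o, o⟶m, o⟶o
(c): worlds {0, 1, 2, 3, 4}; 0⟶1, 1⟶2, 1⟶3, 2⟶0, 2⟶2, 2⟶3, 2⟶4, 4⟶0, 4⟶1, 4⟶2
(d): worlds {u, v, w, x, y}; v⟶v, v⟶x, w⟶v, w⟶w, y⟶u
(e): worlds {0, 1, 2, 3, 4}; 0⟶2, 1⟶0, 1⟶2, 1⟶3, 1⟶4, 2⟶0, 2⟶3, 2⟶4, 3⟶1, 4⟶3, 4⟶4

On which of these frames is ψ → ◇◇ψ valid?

(b), (e)

The schema corresponds to a generalized confluence (Geach) condition: ∀x ∃w (x = w ∧ xR²w).
(a): fails — at o but no w with o=w and oR²w.
(b): satisfies the condition.
(c): fails — at 0 but no w with 0=w and 0R²w.
(d): fails — at u but no t with u=t and uR²t.
(e): satisfies the condition.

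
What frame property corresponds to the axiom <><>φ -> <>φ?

transitivity: forall x forall y forall z (Rxy & Ryz -> Rxz)

This is a form of the 4 axiom.
It corresponds to transitivity: forall x forall y forall z (Rxy & Ryz -> Rxz).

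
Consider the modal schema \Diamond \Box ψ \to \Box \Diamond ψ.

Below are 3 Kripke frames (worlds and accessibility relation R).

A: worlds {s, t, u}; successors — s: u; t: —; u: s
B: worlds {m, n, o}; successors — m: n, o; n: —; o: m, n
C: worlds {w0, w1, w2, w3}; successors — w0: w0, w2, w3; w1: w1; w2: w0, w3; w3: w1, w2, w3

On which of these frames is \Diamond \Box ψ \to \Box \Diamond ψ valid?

Frame correspondent (Sahlqvist): \forall x \forall y \forall z (Rxy \wedge Rxz \to \exists w (Ryw \wedge Rzw)) — i.e. convergence.
A: ✓.
B: fails — Rmo and Rmn but o and n have no common successor.
C: fails — Rw3w1 and Rw3w2 but w1 and w2 have no common successor.
Valid on: A.

A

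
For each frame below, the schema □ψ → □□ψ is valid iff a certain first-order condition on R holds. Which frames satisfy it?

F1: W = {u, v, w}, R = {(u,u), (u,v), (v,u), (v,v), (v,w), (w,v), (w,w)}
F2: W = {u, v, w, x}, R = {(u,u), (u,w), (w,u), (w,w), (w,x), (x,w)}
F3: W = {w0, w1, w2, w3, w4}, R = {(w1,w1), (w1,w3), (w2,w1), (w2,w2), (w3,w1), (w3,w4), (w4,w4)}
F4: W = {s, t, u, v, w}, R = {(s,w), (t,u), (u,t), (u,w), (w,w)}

none

This is the axiom for transitivity; its first-order frame correspondent is ∀x ∀y ∀z (Rxy ∧ Ryz → Rxz).
F1: fails — Ruv and Rvw but not Ruw.
F2: fails — Rxw and Rwu but not Rxu.
F3: fails — Rw3w1 and Rw1w3 but not Rw3w3.
F4: fails — Rut and Rtu but not Ruu.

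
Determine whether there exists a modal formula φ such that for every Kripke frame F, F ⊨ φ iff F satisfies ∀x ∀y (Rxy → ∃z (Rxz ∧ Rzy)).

This is a Sahlqvist condition; the C4 axiom □□q → □q defines it.
Suppose □□q→□q is valid. Take Rxy and set V(q)={w : xR²w}. Then □□q at x, so □q at x, so q at y, i.e. ∃z(Rxz∧Rzy).

Yes — defined by □□q → □q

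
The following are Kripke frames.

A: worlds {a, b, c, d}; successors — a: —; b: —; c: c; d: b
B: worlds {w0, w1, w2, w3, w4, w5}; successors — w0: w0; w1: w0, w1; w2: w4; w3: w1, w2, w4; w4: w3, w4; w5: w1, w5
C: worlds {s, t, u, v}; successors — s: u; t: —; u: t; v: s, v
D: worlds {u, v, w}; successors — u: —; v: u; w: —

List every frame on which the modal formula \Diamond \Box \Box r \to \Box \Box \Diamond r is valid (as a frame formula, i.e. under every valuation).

Frame correspondent (Sahlqvist): \forall x \forall y \forall z ((xRy \wedge x R^2 z) \to \exists w (y R^2 w \wedge zRw)) — i.e. a generalized confluence (Geach) condition.
A: holds.
B: fails — w3Rw1, w3R²w4 but no w with w1R²w and w4Rw.
C: fails — sRu, sR²t but no w with uR²w and tRw.
D: holds.
Valid on: A, D.

A, D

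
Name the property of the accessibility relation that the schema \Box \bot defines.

□⊥ is valid iff no world has any successor (otherwise □⊥ fails at any world with one).

Emptiness of R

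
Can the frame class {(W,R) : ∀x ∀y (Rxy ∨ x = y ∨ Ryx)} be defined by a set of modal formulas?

Not modally definable

Modal frame validity is preserved under disjoint unions.
Take 4 disjoint single-world reflexive frames: each is trivially connected, but their disjoint union has 4 worlds with no edge between distinct components, so it is not connected.
Hence connectedness of R is not modally definable.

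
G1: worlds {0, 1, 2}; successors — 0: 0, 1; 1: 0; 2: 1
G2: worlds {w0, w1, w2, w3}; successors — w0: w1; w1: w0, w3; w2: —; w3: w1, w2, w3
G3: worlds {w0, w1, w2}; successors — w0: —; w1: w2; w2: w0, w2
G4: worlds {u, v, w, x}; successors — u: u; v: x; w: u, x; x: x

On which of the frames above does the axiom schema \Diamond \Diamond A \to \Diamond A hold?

G4

The schema corresponds to transitivity: \forall x \forall y \forall z (Rxy \wedge Ryz \to Rxz).
G1: fails — R10 and R01 but not R11.
G2: fails — Rw1w0 and Rw0w1 but not Rw1w1.
G3: fails — Rw1w2 and Rw2w0 but not Rw1w0.
G4: condition met.
Valid on: G4.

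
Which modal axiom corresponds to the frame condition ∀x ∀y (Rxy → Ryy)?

□(□q → q)

The condition is shift-reflexivity. The T□ schema □(□q → q) defines it.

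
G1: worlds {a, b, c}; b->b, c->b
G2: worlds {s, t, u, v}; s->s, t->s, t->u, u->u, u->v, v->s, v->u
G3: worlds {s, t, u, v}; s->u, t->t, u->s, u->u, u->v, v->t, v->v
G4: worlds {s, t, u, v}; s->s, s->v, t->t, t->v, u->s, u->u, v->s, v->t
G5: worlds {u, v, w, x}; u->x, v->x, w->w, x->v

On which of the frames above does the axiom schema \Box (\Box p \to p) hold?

The schema corresponds to shift-reflexivity: \forall x \forall y (Rxy \to Ryy).
G1: holds.
G2: fails — Ruv but not Rvv.
G3: fails — Rus but not Rss.
G4: fails — Rtv but not Rvv.
G5: fails — Rvx but not Rxx.
Valid on: G1.

G1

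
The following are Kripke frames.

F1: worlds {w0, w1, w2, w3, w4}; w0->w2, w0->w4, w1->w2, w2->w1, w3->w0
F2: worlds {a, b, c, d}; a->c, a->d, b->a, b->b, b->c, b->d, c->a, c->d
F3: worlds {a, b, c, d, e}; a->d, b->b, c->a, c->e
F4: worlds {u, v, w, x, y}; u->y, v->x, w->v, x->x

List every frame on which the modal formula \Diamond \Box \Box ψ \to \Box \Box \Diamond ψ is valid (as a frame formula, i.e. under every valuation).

Frame correspondent (Sahlqvist): \forall x \forall y \forall z ((xRy \wedge x R^2 z) \to \exists w (y R^2 w \wedge zRw)) — i.e. a generalized confluence (Geach) condition.
F1: fails — w0Rw4, w0R²w1 but no w with w4R²w and w1Rw.
F2: fails — aRc, aR²d but no w with cR²w and dRw.
F3: fails — cRa, cR²d but no w with aR²w and dRw.
F4: ✓.
Valid on: F4.

F4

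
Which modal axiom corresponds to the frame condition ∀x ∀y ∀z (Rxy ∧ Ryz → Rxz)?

□ψ → □□ψ

The condition is transitivity. The 4 schema □ψ → □□ψ defines it.
Suppose □ψ→□□ψ is valid. Take Rxy, Ryz and set V(ψ)={w : Rxw}. Then □ψ at x, so □□ψ at x, so □ψ at y, so ψ at z, i.e. Rxz.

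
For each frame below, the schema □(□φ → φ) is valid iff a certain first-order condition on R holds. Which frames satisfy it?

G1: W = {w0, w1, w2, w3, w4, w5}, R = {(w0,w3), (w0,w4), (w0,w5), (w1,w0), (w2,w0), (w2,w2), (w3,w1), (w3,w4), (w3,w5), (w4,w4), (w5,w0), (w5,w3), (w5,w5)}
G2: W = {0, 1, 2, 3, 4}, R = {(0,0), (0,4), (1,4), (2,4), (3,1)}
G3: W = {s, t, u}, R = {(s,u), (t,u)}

Frame correspondent (Sahlqvist): ∀x ∀y (Rxy → Ryy) — i.e. shift-reflexivity.
G1: fails — Rw1w0 but not Rw0w0.
G2: fails — R31 but not R11.
G3: fails — Rsu but not Ruu.

none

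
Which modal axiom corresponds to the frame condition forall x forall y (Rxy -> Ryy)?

The condition is shift-reflexivity. The T□ schema □(□r → r) defines it.

□(□r → r)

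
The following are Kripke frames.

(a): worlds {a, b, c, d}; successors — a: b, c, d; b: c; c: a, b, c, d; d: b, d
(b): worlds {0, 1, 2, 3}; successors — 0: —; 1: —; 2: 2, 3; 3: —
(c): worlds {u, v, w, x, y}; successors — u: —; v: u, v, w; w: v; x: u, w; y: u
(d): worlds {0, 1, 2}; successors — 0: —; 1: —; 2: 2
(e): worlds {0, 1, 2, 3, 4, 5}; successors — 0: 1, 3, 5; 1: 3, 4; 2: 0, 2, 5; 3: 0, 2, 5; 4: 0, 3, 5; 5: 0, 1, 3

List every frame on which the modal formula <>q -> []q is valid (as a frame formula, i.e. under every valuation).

(d)

The schema corresponds to partial functionality: forall x forall y forall z (Rxy & Rxz -> y = z).
(a): fails — a sees both b and c.
(b): fails — 2 sees both 2 and 3.
(c): fails — v sees both u and v.
(d): ✓.
(e): fails — 0 sees both 1 and 3.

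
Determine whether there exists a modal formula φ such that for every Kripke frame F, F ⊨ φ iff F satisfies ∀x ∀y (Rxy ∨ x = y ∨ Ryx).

Any modally definable frame class is closed under disjoint unions.
Take 2 disjoint single-world reflexive frames: each is trivially connected, but their disjoint union has 2 worlds with no edge between distinct components, so it is not connected.
So no modal formula (or set of formulas) defines exactly the connected frames.

No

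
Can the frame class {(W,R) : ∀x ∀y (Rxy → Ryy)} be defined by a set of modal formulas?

Yes: it is shift-reflexivity, defined by the T□ schema □(□q → q).
Suppose □(□q→q) is valid. Take Rxy and set V(q)={w : Ryw}. Then at y, □q holds; since □(□q→q) at x, □q→q at y, so q at y, i.e. Ryy.

Definable; □(□q → q) defines it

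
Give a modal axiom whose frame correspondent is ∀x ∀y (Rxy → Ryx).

The condition is symmetry. The B schema q → □◇q defines it.

q → □◇q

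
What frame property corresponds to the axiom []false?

□⊥ is valid iff no world has any successor (otherwise □⊥ fails at any world with one).
The converse is a direct semantic check.
So the correspondent is emptiness of R.

emptiness of R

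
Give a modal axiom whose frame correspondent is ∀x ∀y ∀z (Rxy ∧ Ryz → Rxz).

□s → □□s

The condition is transitivity. The 4 schema □s → □□s defines it.
Suppose □s→□□s is valid. Take Rxy, Ryz and set V(s)={w : Rxw}. Then □s at x, so □□s at x, so □s at y, so s at z, i.e. Rxz.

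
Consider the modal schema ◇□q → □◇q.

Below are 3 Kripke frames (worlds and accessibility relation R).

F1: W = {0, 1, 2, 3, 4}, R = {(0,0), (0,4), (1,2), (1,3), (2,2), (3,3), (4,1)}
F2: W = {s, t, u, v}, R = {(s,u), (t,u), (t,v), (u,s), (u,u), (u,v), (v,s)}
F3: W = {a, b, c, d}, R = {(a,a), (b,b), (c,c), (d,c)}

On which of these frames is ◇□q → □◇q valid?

Frame correspondent (Sahlqvist): ∀x ∀y ∀z (Rxy ∧ Rxz → ∃w (Ryw ∧ Rzw)) — i.e. convergence.
F1: fails — R00 and R04 but 0 and 4 have no common successor.
F2: fails — Ruv and Rus but v and s have no common successor.
F3: condition met.
Valid on: F3.

F3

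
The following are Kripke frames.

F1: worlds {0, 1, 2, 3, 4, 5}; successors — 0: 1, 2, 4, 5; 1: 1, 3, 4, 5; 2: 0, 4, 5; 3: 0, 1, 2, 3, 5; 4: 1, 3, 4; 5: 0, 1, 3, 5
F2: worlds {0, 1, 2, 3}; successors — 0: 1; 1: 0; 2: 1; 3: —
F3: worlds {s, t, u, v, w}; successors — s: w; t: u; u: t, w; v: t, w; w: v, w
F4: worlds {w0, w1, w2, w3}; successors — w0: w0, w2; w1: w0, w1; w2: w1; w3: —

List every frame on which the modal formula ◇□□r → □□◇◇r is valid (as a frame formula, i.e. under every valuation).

F1, F3, F4

This is the axiom for a generalized confluence (Geach) condition; its first-order frame correspondent is ∀x ∀y ∀z ((xRy ∧ xR²z) → ∃w (yR²w ∧ zR²w)).
F1: condition met.
F2: fails — 0R1, 0R²0 but no w with 1R²w and 0R²w.
F3: condition met.
F4: condition met.
Valid on: F1, F3, F4.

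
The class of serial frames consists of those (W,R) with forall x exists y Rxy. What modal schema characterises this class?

□p → ◇p

The condition is seriality. The D schema □p → ◇p defines it.
Suppose □p→◇p is valid. At any x set V(p)=W. Then □p at x, so ◇p at x, so x has a successor.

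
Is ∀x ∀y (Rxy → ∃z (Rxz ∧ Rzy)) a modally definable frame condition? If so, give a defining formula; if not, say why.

Yes — defined by □□q → □q

Yes: it is density, defined by the C4 schema □□q → □q.
Suppose □□q→□q is valid. Take Rxy and set V(q)={w : xR²w}. Then □□q at x, so □q at x, so q at y, i.e. ∃z(Rxz∧Rzy).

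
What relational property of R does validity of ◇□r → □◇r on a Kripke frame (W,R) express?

This schema is the .2 axiom.
It corresponds to convergence: ∀x ∀y ∀z (Rxy ∧ Rxz → ∃w (Ryw ∧ Rzw)).

convergence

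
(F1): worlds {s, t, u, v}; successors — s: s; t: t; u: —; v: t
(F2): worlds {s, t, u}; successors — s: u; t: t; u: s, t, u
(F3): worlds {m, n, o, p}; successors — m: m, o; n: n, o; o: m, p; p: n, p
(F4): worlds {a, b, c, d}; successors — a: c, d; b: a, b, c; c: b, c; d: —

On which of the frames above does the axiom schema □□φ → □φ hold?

This is the axiom for density; its first-order frame correspondent is ∀x ∀y (Rxy → ∃z (Rxz ∧ Rzy)).
(F1): satisfies the condition.
(F2): satisfies the condition.
(F3): satisfies the condition.
(F4): fails — Rad but no z with Raz and Rzd.
Valid on: (F1), (F2), (F3).

(F1), (F2), (F3)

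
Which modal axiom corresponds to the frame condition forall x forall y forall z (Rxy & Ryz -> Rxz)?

□s → □□s

The condition is transitivity. The 4 schema □s → □□s defines it.
Suppose □s→□□s is valid. Take Rxy, Ryz and set V(s)={w : Rxw}. Then □s at x, so □□s at x, so □s at y, so s at z, i.e. Rxz.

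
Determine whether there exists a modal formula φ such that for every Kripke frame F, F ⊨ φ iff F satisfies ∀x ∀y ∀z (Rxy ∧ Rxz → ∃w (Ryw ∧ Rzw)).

Definable; ◇□q → □◇q defines it

The condition is convergence. A defining modal formula is ◇□q → □◇q.
Suppose ◇□q→□◇q is valid. Take Rxy, Rxz and set V(q)={w : Ryw}. Then □q at y so ◇□q at x, so □◇q at x, so ◇q at z, giving w with Rzw and Ryw.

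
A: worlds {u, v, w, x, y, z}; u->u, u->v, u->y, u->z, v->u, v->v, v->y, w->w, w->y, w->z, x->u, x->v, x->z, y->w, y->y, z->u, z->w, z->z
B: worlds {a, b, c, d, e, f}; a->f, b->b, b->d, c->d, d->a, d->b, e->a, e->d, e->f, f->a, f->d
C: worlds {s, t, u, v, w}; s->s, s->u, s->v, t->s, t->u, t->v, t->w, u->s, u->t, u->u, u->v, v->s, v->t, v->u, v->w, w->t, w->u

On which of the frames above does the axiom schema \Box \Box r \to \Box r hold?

Frame correspondent (Sahlqvist): \forall x \forall y (Rxy \to \exists z (Rxz \wedge Rzy)) — i.e. density.
A: condition met.
B: fails — Rcd but no z with Rcz and Rzd.
C: condition met.

A, C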